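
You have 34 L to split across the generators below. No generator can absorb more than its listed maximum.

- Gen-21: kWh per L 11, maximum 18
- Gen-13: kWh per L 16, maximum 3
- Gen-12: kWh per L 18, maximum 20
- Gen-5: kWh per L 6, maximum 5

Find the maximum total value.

529

Highest kWh per L first: Gen-12 18 > Gen-13 16 > Gen-21 11 > Gen-5 6.
Give Gen-12 20 to hit its cap of 20 ; 14 left.
Give Gen-13 3 to hit its cap of 3 ; 11 left.
Gen-21: +11 (room for 18) → 11. Pool exhausted.
Total = 11×11 + 16×3 + 18×20 = 529.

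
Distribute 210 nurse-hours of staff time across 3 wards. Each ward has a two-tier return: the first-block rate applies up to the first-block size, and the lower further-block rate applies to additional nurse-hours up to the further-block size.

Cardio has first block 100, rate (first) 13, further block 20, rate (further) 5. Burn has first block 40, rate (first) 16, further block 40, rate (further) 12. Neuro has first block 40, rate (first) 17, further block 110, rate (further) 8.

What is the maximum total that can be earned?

Order all 6 blocks by rate: Neuro/first 17 > Burn/first 16 > Cardio/first 13 > Burn/second 12 > Neuro/second 8 > Cardio/second 5.
Neuro first at 17: fill all 40 ; 170 left.
Fill Burn first block (40 at 16) ; 130 left.
Cardio/first (13): +100 ; 30 left.
Burn second at 12: only 30 left, fill 30.
Total = 17×40 + 16×40 + 13×100 + 12×30 = 2980.

2980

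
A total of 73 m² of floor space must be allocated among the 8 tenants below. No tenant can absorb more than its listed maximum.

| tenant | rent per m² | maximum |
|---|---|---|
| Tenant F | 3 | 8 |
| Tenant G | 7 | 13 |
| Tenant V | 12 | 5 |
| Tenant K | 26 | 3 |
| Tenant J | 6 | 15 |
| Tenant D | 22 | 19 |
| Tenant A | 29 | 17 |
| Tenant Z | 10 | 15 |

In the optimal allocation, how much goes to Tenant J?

Order the tenants by rent per m²: Tenant A 29 > Tenant K 26 > Tenant D 22 > Tenant V 12 > Tenant Z 10 > Tenant G 7 > Tenant J 6 > Tenant F 3.
Tenant A: +17 to 17 (cap) — 56 left.
Tenant K takes 3 to reach its cap of 3 — 53 left.
Tenant D takes 19 to reach its cap of 19 — 34 left.
Tenant V: +5 to 5 (cap) — 29 left.
Tenant Z: +15 to 15 (cap) — 14 left.
Give Tenant G 13 to hit its cap of 13 — 1 left.
Only 1 left; Tenant J takes them to reach 1.

1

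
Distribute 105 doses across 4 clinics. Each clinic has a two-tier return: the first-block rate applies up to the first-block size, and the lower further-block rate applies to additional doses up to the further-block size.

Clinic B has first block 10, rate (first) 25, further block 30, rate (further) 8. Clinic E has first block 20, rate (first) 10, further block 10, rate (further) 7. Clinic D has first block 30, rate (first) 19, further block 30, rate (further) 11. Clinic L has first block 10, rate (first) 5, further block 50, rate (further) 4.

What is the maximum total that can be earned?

1470

Rank every tier by rate: Clinic B/T1 25 > Clinic D/T1 19 > Clinic D/T2 11 > Clinic E/T1 10 > Clinic B/T2 8 > Clinic E/T2 7 > Clinic L/T1 5 > Clinic L/T2 4.
Clinic B T1 at 25: fill all 10 ; 95 left.
Clinic D/T1 (19): +30 ; 65 left.
Clinic D T2 at 11: fill all 30 ; 35 left.
Fill Clinic E T1 block (20 at 10) ; 15 left.
Clinic B T2 at 8: only 15 left, fill 15.
Total = 25×10 + 19×30 + 11×30 + 10×20 + 8×15 = 1470.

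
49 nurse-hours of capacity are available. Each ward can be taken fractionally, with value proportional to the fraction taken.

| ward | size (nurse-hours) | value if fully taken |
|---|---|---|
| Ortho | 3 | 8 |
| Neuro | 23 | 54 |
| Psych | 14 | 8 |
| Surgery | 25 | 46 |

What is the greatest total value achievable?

104.32

Best value per unit of size first: Ortho 8/3≈2.67, Neuro 54/23≈2.35, Surgery 46/25≈1.84, Psych 8/14≈0.571.
Take all of Ortho (3 nurse-hours, value 8) → 46 nurse-hours left.
All 23 nurse-hours of Neuro fit (value 54) → 23 remain.
23 nurse-hours left: a 23/25 share of Surgery gives 46×23/25 = 42.32.
Total value = 104.32.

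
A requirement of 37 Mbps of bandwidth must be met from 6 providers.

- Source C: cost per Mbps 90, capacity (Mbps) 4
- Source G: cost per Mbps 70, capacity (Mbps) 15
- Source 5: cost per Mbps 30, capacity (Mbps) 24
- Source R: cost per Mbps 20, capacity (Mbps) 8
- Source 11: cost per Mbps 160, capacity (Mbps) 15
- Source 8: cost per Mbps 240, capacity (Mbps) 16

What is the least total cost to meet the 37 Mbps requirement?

Cheapest first:
Source R (20): use full 8 ; 29 Mbps to go.
Source 5 at 30: take all 24 Mbps ; 5 still needed.
Source G at 70: take 5 of its 15 ; requirement met.
Source C, Source 11, Source 8: unused.
Cost = 8×20 + 24×30 + 5×70 = 1230.

1230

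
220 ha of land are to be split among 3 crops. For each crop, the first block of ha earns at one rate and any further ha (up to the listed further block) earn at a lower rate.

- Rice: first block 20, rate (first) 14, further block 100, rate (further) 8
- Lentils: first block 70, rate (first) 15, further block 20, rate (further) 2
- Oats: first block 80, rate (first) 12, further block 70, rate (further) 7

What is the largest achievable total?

Rank every tier by rate: Lentils/tier1 15 > Rice/tier1 14 > Oats/tier1 12 > Rice/tier2 8 > Oats/tier2 7 > Lentils/tier2 2.
Lentils tier1 at 15: fill all 70 — 150 left.
Rice/tier1 (14): +20 — 130 left.
Fill Oats tier1 block (80 at 12) — 50 left.
Rice/tier2: +50 of 100 at 8; pool empty.
Total = 15×70 + 14×20 + 12×80 + 8×50 = 2690.

2690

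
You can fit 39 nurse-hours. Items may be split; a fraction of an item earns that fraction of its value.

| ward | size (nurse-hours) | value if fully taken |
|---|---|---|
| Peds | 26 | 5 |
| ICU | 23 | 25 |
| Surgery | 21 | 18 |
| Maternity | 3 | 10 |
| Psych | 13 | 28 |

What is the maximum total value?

Best value per unit of size first: Maternity 10/3≈3.33, Psych 28/13≈2.15, ICU 25/23≈1.09, Surgery 18/21≈0.857, Peds 5/26≈0.192.
Maternity: take in full, 3 nurse-hours for value 10 — 36 left.
Psych: take in full, 13 nurse-hours for value 28 — 23 left.
Take all of ICU (23 nurse-hours, value 25) — 0 nurse-hours left.
Total value = 63.

63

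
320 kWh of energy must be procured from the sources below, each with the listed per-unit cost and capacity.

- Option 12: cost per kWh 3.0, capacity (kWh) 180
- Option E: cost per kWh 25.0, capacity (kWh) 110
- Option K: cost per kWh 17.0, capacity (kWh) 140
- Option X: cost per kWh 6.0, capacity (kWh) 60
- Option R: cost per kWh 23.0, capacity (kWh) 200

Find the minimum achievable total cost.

Use sources in increasing cost order.
Option 12 (3.0): use full 180 → 140 kWh to go.
Option X (6.0): use full 60 → 80 kWh to go.
Option K (17.0): take the remaining 80 → done.
Option R, Option E: unused.
Cost = 180×3.0 + 60×6.0 + 80×17.0 = 2260.

2260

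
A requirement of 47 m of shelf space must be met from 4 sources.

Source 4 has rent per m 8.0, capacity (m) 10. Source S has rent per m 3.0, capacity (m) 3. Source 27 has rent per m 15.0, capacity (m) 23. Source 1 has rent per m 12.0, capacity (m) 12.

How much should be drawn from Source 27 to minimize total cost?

Fill from the cheapest source first.
Source S (3.0): use full 3 ; 44 m to go.
Source 4 (8.0): use full 10 ; 34 m to go.
Take 12 from Source 1 at 12.0 ; need 22 more.
Source 27 (15.0): take the remaining 22 ; done.

22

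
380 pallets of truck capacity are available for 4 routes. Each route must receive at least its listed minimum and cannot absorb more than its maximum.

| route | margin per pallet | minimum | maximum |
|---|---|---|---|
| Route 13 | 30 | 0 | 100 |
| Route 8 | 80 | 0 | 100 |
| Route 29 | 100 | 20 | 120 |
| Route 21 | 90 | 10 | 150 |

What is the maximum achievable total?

Meeting every minimum uses 0+0+20+10 = 30 pallets, leaving 350.
Rank by margin per pallet: Route 29 100 > Route 21 90 > Route 8 80 > Route 13 30.
Route 29 takes 100 more to reach its cap of 120 → 250 left.
Give Route 21 140 more to hit its cap of 150 → 110 left.
Route 8 takes 100 more to reach its cap of 100 → 10 left.
Only 10 left; Route 13 takes them to reach 10.
Total = 30×10 + 80×100 + 100×120 + 90×150 = 33800.

33800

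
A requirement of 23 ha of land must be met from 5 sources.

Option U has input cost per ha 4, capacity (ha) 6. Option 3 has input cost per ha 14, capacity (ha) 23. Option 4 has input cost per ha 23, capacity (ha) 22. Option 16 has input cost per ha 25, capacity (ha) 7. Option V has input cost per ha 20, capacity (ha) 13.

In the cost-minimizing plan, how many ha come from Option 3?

Fill from the cheapest source first.
Option U (4): use full 6 — 17 ha to go.
Option 3 (14): take the remaining 17 — done.
Option V, Option 4, Option 16: unused.

17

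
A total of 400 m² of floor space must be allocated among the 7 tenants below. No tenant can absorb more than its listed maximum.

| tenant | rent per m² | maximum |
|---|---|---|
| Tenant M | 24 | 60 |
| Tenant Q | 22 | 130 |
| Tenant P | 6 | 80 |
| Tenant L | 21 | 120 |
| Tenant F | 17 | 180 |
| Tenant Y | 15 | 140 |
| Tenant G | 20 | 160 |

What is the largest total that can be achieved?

8620

Order the tenants by rent per m²: Tenant M 24 > Tenant Q 22 > Tenant L 21 > Tenant G 20 > Tenant F 17 > Tenant Y 15 > Tenant P 6.
Tenant M: +60 to 60 (cap) ; 340 left.
Give Tenant Q 130 to hit its cap of 130 ; 210 left.
Tenant L: +120 to 120 (cap) ; 90 left.
Only 90 left; Tenant G takes them to reach 90.
Total = 24×60 + 22×130 + 21×120 + 20×90 = 8620.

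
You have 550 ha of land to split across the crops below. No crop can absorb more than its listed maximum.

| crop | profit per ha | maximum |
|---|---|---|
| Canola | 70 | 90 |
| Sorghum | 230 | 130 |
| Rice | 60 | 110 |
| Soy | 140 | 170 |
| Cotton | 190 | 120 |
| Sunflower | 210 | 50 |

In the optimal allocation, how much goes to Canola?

80

Order the crops by profit per ha: Sorghum 230 > Sunflower 210 > Cotton 190 > Soy 140 > Canola 70 > Rice 60.
Sorghum takes 130 to reach its cap of 130 → 420 left.
Sunflower takes 50 to reach its cap of 50 → 370 left.
Cotton takes 120 to reach its cap of 120 → 250 left.
Soy: +170 to 170 (cap) → 80 left.
Canola: +80 (room for 90) → 80. Pool exhausted.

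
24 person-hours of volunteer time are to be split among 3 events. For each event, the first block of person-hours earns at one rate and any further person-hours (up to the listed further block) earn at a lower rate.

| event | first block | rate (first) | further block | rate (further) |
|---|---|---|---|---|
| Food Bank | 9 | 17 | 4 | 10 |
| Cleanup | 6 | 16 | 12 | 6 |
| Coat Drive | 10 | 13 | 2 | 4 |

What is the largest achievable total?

366

Order all 6 blocks by rate: Food Bank/first 17 > Cleanup/first 16 > Coat Drive/first 13 > Food Bank/second 10 > Cleanup/second 6 > Coat Drive/second 4.
Food Bank/first (17): +9 → 15 left.
Cleanup/first (16): +6 → 9 left.
9 remain; put them into Coat Drive first at 13.
Total = 17×9 + 16×6 + 13×9 = 366.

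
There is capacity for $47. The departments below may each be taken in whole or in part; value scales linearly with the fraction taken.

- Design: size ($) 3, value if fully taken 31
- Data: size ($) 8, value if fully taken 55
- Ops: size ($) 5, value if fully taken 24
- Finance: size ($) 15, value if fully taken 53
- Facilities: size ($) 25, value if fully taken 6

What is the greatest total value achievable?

Sort by value density: Design 31/3≈10.3, Data 55/8≈6.88, Ops 24/5≈4.8, Finance 53/15≈3.53, Facilities 6/25≈0.24.
All 3 $ of Design fit (value 31) — 44 remain.
Data: take in full, 8 $ for value 55 — 36 left.
Ops: take in full, 5 $ for value 24 — 31 left.
Take all of Finance (15 $, value 53) — 16 $ left.
Fill the last 16 $ with part of Facilities: 16/25 of it earns 3.84.
Total value = 166.84.

166.84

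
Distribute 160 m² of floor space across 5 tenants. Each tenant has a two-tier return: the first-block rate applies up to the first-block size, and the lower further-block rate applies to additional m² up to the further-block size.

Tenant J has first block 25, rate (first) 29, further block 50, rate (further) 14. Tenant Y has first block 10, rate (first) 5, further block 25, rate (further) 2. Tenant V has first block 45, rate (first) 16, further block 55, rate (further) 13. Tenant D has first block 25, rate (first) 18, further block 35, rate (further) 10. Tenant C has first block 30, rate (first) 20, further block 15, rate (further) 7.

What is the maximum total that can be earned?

Rank every tier by rate: Tenant J/T1 29 > Tenant C/T1 20 > Tenant D/T1 18 > Tenant V/T1 16 > Tenant J/T2 14 > Tenant V/T2 13 > Tenant D/T2 10 > Tenant C/T2 7 > Tenant Y/T1 5 > Tenant Y/T2 2.
Tenant J/T1 (29): +25 — 135 left.
Tenant C/T1 (20): +30 — 105 left.
Fill Tenant D T1 block (25 at 18) — 80 left.
Tenant V/T1 (16): +45 — 35 left.
Tenant J/T2: +35 of 50 at 14; pool empty.
Total = 29×25 + 20×30 + 18×25 + 16×45 + 14×35 = 2985.

2985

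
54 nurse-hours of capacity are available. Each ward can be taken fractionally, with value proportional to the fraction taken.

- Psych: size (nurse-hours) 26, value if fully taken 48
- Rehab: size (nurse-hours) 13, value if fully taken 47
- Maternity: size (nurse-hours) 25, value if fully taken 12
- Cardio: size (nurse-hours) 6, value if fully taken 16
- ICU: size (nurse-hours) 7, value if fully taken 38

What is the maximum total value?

149.96

Best value per unit of size first: ICU 38/7≈5.43, Rehab 47/13≈3.62, Cardio 16/6≈2.67, Psych 48/26≈1.85, Maternity 12/25≈0.48.
ICU: take in full, 7 nurse-hours for value 38 → 47 left.
All 13 nurse-hours of Rehab fit (value 47) → 34 remain.
All 6 nurse-hours of Cardio fit (value 16) → 28 remain.
Psych: take in full, 26 nurse-hours for value 48 → 2 left.
Only 2 nurse-hours remain; take 2/25 of Maternity for value 12×2/25 = 0.96.
Total value = 149.96.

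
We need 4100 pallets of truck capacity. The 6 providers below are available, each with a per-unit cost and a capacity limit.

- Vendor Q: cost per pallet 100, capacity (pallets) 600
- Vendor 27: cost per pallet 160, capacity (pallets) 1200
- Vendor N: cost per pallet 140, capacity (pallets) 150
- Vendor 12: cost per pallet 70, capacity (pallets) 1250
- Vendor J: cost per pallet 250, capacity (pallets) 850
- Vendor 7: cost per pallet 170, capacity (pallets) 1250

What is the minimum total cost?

513500

Cheapest first:
Take 1250 from Vendor 12 at 70 → need 2850 more.
Vendor Q at 100: take all 600 pallets → 2250 still needed.
Vendor N at 140: take all 150 pallets → 2100 still needed.
Take 1200 from Vendor 27 at 160 → need 900 more.
Vendor 7 (170): take the remaining 900 → done.
Vendor J: unused.
Cost = 1250×70 + 600×100 + 150×140 + 1200×160 + 900×170 = 513500.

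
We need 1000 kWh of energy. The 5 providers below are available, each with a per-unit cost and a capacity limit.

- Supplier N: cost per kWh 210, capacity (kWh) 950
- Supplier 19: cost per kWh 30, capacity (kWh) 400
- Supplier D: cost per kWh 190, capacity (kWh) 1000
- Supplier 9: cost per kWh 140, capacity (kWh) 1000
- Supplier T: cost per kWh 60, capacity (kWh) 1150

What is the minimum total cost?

48000

Use providers in increasing cost order.
Take 400 from Supplier 19 at 30 → need 600 more.
Supplier T at 60: take 600 of its 1150 → requirement met.
Supplier 9, Supplier D, Supplier N: unused.
Cost = 400×30 + 600×60 = 48000.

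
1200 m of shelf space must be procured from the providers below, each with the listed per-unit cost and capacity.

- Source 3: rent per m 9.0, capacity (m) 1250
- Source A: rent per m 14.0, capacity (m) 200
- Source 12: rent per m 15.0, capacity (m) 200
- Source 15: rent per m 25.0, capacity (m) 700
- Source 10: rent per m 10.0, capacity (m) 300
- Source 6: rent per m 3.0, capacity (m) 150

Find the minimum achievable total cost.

9900

Cheapest first:
Source 6 (3.0): use full 150 → 1050 m to go.
Source 3 at 9.0: take 1050 of its 1250 → requirement met.
Source 10, Source A, Source 12, Source 15: unused.
Cost = 150×3.0 + 1050×9.0 = 9900.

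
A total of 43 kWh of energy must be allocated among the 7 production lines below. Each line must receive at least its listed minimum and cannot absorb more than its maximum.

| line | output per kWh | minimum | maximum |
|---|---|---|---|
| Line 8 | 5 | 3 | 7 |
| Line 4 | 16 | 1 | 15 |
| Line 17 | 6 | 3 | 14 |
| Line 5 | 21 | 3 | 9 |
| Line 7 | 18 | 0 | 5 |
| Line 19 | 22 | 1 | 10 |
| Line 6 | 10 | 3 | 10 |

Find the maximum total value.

Meeting every minimum uses 3+1+3+3+0+1+3 = 14 kWh, leaving 29.
Highest output per kWh first: Line 19 22 > Line 5 21 > Line 7 18 > Line 4 16 > Line 6 10 > Line 17 6 > Line 8 5.
Line 19: +9 to 10 (cap) ; 20 left.
Line 5 takes 6 more to reach its cap of 9 ; 14 left.
Give Line 7 5 more to hit its cap of 5 ; 9 left.
Only 9 left; Line 4 takes them to reach 10.
Total = 5×3 + 16×10 + 6×3 + 21×9 + 18×5 + 22×10 + 10×3 = 722.

722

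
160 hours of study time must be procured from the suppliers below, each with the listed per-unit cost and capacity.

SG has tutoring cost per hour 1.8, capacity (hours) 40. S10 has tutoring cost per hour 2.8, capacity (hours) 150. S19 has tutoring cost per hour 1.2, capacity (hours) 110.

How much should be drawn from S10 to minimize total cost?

10

Use suppliers in increasing cost order.
Take 110 from S19 at 1.2 → need 50 more.
Take 40 from SG at 1.8 → need 10 more.
S10 at 2.8: take 10 of its 150 → requirement met.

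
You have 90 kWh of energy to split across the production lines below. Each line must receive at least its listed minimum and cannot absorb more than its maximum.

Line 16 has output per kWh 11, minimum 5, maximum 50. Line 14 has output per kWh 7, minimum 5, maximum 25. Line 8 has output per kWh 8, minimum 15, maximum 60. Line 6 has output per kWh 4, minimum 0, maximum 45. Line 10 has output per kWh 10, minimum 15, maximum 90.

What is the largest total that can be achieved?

Meeting every minimum uses 5+5+15+0+15 = 40 kWh, leaving 50.
Order the production lines by output per kWh: Line 16 11 > Line 10 10 > Line 8 8 > Line 14 7 > Line 6 4.
Line 16: +45 to 50 (cap) ; 5 left.
Line 10: +5 (room for 75) → 20. Pool exhausted.
Total = 11×50 + 7×5 + 8×15 + 10×20 = 905.

905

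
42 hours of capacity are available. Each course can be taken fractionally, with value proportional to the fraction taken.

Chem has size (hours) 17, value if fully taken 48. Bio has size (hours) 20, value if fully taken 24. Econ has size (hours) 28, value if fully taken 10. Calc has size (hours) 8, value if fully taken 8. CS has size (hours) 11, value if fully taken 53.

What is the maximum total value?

117.8

Rank by value-to-size ratio: CS 53/11≈4.82, Chem 48/17≈2.82, Bio 24/20≈1.2, Calc 8/8≈1, Econ 10/28≈0.357.
All 11 hours of CS fit (value 53) — 31 remain.
Take all of Chem (17 hours, value 48) — 14 hours left.
Only 14 hours remain; take 14/20 of Bio for value 24×14/20 = 16.8.
Total value = 117.8.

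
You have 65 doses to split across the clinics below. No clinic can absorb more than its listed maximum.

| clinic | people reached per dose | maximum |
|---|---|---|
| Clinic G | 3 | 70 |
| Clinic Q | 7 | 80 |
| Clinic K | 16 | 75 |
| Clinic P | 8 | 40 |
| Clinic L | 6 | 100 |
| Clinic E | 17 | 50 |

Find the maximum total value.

Highest people reached per dose first: Clinic E 17 > Clinic K 16 > Clinic P 8 > Clinic Q 7 > Clinic L 6 > Clinic G 3.
Give Clinic E 50 to hit its cap of 50 ; 15 left.
Clinic K: +15 (room for 75) → 15. Pool exhausted.
Total = 16×15 + 17×50 = 1090.

1090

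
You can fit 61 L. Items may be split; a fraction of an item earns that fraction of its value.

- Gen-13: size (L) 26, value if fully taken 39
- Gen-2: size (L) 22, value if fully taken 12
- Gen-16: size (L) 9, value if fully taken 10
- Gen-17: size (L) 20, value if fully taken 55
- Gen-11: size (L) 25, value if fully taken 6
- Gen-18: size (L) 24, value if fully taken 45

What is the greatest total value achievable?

125.5

Rank by value-to-size ratio: Gen-17 55/20≈2.75, Gen-18 45/24≈1.88, Gen-13 39/26≈1.5, Gen-16 10/9≈1.11, Gen-2 12/22≈0.545, Gen-11 6/25≈0.24.
All 20 L of Gen-17 fit (value 55) ; 41 remain.
Take all of Gen-18 (24 L, value 45) ; 17 L left.
Fill the last 17 L with part of Gen-13: 17/26 of it earns 25.5.
Total value = 125.5.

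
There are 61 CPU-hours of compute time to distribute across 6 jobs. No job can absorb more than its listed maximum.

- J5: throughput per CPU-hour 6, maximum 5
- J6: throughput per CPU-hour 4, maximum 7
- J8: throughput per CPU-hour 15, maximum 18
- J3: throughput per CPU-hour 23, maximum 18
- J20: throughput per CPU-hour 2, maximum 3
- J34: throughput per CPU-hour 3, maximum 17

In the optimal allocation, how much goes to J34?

Rank by throughput per CPU-hour: J3 23 > J8 15 > J5 6 > J6 4 > J34 3 > J20 2.
Give J3 18 to hit its cap of 18 — 43 left.
J8: +18 to 18 (cap) — 25 left.
J5 takes 5 to reach its cap of 5 — 20 left.
J6: +7 to 7 (cap) — 13 left.
J34 has room for 17 but only 13 remain, so it gets 13.

13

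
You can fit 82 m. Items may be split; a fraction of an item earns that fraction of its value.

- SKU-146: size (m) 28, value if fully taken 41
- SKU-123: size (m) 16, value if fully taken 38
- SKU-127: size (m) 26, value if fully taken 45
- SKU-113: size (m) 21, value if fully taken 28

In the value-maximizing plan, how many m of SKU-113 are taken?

12

Best value per unit of size first: SKU-123 38/16≈2.38, SKU-127 45/26≈1.73, SKU-146 41/28≈1.46, SKU-113 28/21≈1.33.
All 16 m of SKU-123 fit (value 38) ; 66 remain.
Take all of SKU-127 (26 m, value 45) ; 40 m left.
All 28 m of SKU-146 fit (value 41) ; 12 remain.
12 m left: a 12/21 share of SKU-113 gives 28×12/21 = 16.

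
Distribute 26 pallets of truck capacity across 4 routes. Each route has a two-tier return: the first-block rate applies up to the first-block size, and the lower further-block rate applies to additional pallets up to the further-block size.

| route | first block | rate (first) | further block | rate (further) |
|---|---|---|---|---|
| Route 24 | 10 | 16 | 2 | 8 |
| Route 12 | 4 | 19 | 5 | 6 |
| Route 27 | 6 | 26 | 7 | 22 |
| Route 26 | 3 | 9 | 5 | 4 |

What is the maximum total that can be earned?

Treat each block as its own option and order by rate: Route 27/T1 26 > Route 27/T2 22 > Route 12/T1 19 > Route 24/T1 16 > Route 26/T1 9 > Route 24/T2 8 > Route 12/T2 6 > Route 26/T2 4.
Fill Route 27 T1 block (6 at 26) ; 20 left.
Fill Route 27 T2 block (7 at 22) ; 13 left.
Route 12 T1 at 19: fill all 4 ; 9 left.
9 remain; put them into Route 24 T1 at 16.
Total = 26×6 + 22×7 + 19×4 + 16×9 = 530.

530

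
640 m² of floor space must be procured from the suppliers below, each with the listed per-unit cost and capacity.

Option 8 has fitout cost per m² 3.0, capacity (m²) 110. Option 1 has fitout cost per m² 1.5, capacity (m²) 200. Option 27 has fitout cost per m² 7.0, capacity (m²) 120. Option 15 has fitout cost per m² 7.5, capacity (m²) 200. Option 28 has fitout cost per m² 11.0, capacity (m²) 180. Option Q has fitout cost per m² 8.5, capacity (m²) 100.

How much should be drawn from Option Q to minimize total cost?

Use suppliers in increasing cost order.
Take 200 from Option 1 at 1.5 ; need 440 more.
Take 110 from Option 8 at 3.0 ; need 330 more.
Option 27 (7.0): use full 120 ; 210 m² to go.
Option 15 (7.5): use full 200 ; 10 m² to go.
Option Q at 8.5: take 10 of its 100 ; requirement met.
Option 28: unused.

10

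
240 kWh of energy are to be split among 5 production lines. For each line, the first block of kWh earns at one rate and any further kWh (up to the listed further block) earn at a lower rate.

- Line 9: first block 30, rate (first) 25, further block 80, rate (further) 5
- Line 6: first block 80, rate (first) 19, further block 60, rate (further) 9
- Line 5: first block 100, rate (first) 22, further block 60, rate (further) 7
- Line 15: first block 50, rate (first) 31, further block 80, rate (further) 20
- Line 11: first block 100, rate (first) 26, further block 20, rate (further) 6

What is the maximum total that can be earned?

Treat each block as its own option and order by rate: Line 15/tier1 31 > Line 11/tier1 26 > Line 9/tier1 25 > Line 5/tier1 22 > Line 15/tier2 20 > Line 6/tier1 19 > Line 6/tier2 9 > Line 5/tier2 7 > Line 11/tier2 6 > Line 9/tier2 5.
Fill Line 15 tier1 block (50 at 31) ; 190 left.
Line 11/tier1 (26): +100 ; 90 left.
Line 9/tier1 (25): +30 ; 60 left.
Line 5 tier1 at 22: only 60 left, fill 60.
Total = 31×50 + 26×100 + 25×30 + 22×60 = 6220.

6220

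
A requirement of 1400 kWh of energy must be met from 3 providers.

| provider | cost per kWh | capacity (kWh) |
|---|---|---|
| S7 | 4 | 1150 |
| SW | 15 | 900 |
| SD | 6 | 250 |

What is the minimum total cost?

6100

Cheapest first:
S7 at 4: take all 1150 kWh → 250 still needed.
SD at 6: take all 250 kWh → 0 still needed.
SW: unused.
Cost = 1150×4 + 250×6 = 6100.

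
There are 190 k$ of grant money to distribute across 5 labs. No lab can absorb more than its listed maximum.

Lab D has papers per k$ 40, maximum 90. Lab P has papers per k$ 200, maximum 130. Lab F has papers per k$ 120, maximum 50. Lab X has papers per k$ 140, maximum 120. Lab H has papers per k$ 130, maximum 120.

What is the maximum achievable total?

Rank by papers per k$: Lab P 200 > Lab X 140 > Lab H 130 > Lab F 120 > Lab D 40.
Lab P takes 130 to reach its cap of 130 — 60 left.
Lab X has room for 120 but only 60 remain, so it gets 60.
Total = 200×130 + 140×60 = 34400.

34400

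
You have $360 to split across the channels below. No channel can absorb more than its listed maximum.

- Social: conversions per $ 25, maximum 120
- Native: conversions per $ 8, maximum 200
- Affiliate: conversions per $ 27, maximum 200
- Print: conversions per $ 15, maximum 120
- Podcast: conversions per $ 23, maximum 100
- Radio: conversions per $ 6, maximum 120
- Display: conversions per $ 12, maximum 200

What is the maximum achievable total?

9320

Rank by conversions per $: Affiliate 27 > Social 25 > Podcast 23 > Print 15 > Display 12 > Native 8 > Radio 6.
Give Affiliate 200 to hit its cap of 200 → 160 left.
Social takes 120 to reach its cap of 120 → 40 left.
Only 40 left; Podcast takes them to reach 40.
Total = 25×120 + 27×200 + 23×40 = 9320.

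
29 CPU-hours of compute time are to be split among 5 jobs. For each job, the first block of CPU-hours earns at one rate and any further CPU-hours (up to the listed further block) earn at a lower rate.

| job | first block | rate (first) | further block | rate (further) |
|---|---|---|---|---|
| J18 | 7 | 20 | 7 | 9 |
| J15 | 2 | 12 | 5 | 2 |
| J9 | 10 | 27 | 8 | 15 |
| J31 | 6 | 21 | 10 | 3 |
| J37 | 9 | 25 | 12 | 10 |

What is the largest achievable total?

701

Rank every tier by rate: J9/tier1 27 > J37/tier1 25 > J31/tier1 21 > J18/tier1 20 > J9/tier2 15 > J15/tier1 12 > J37/tier2 10 > J18/tier2 9 > J31/tier2 3 > J15/tier2 2.
J9 tier1 at 27: fill all 10 → 19 left.
J37/tier1 (25): +9 → 10 left.
J31/tier1 (21): +6 → 4 left.
4 remain; put them into J18 tier1 at 20.
Total = 27×10 + 25×9 + 21×6 + 20×4 = 701.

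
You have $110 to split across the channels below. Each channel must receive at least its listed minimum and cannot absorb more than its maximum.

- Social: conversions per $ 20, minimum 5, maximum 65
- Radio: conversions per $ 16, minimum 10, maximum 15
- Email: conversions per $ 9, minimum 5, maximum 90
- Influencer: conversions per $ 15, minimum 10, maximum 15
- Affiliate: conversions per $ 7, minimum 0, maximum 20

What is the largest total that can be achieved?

Meeting every minimum uses 5+10+5+10+0 = 30 $, leaving 80.
Order the channels by conversions per $: Social 20 > Radio 16 > Influencer 15 > Email 9 > Affiliate 7.
Give Social 60 more to hit its cap of 65 — 20 left.
Radio takes 5 more to reach its cap of 15 — 15 left.
Influencer: +5 to 15 (cap) — 10 left.
Email: +10 (room for 85) → 15. Pool exhausted.
Total = 20×65 + 16×15 + 9×15 + 15×15 = 1900.

1900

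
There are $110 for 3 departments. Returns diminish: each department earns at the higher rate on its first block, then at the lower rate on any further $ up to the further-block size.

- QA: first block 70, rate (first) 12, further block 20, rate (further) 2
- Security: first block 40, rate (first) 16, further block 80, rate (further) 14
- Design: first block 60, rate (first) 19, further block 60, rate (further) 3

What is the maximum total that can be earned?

1920

Order all 6 blocks by rate: Design/first 19 > Security/first 16 > Security/second 14 > QA/first 12 > Design/second 3 > QA/second 2.
Fill Design first block (60 at 19) → 50 left.
Fill Security first block (40 at 16) → 10 left.
Security/second: +10 of 80 at 14; pool empty.
Total = 19×60 + 16×40 + 14×10 = 1920.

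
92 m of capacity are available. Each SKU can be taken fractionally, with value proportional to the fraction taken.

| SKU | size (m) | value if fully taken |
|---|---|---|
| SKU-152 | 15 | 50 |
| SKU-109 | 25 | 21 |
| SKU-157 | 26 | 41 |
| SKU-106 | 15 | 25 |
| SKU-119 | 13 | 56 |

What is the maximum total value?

191.32

Best value per unit of size first: SKU-119 56/13≈4.31, SKU-152 50/15≈3.33, SKU-106 25/15≈1.67, SKU-157 41/26≈1.58, SKU-109 21/25≈0.84.
All 13 m of SKU-119 fit (value 56) ; 79 remain.
Take all of SKU-152 (15 m, value 50) ; 64 m left.
Take all of SKU-106 (15 m, value 25) ; 49 m left.
Take all of SKU-157 (26 m, value 41) ; 23 m left.
23 m left: a 23/25 share of SKU-109 gives 21×23/25 = 19.32.
Total value = 191.32.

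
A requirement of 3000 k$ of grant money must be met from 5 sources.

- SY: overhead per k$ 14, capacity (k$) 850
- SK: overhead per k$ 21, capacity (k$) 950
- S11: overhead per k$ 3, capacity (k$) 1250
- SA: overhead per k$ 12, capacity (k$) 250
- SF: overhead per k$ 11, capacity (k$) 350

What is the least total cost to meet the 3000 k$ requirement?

Fill from the cheapest source first.
S11 (3): use full 1250 — 1750 k$ to go.
Take 350 from SF at 11 — need 1400 more.
Take 250 from SA at 12 — need 1150 more.
SY (14): use full 850 — 300 k$ to go.
SK (21): take the remaining 300 — done.
Cost = 1250×3 + 350×11 + 250×12 + 850×14 + 300×21 = 28800.

28800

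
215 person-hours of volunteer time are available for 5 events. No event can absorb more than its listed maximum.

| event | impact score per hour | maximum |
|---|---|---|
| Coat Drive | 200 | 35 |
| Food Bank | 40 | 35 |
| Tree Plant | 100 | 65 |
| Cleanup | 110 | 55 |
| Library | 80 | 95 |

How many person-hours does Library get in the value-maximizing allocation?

60

Order the events by impact score per hour: Coat Drive 200 > Cleanup 110 > Tree Plant 100 > Library 80 > Food Bank 40.
Give Coat Drive 35 to hit its cap of 35 ; 180 left.
Cleanup: +55 to 55 (cap) ; 125 left.
Give Tree Plant 65 to hit its cap of 65 ; 60 left.
Library has room for 95 but only 60 remain, so it gets 60.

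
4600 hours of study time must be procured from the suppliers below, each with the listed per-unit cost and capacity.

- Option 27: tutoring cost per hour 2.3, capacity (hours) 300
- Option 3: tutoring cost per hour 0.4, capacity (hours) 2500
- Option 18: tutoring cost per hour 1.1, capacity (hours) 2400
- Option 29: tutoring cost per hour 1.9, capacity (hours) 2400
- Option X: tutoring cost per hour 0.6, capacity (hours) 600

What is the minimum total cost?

3010

Fill from the cheapest supplier first.
Option 3 at 0.4: take all 2500 hours ; 2100 still needed.
Option X at 0.6: take all 600 hours ; 1500 still needed.
Take 1500 from Option 18 at 1.1 to finish.
Option 29, Option 27: unused.
Cost = 2500×0.4 + 600×0.6 + 1500×1.1 = 3010.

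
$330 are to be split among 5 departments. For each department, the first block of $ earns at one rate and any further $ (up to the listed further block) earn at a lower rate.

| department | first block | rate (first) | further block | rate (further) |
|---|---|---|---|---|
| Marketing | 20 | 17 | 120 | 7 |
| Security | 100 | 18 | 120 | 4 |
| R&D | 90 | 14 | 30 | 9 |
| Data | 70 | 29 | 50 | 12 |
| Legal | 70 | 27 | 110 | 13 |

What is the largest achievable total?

Order all 10 blocks by rate: Data/first 29 > Legal/first 27 > Security/first 18 > Marketing/first 17 > R&D/first 14 > Legal/second 13 > Data/second 12 > R&D/second 9 > Marketing/second 7 > Security/second 4.
Data first at 29: fill all 70 → 260 left.
Legal first at 27: fill all 70 → 190 left.
Security first at 18: fill all 100 → 90 left.
Marketing first at 17: fill all 20 → 70 left.
R&D/first: +70 of 90 at 14; pool empty.
Total = 29×70 + 27×70 + 18×100 + 17×20 + 14×70 = 7040.

7040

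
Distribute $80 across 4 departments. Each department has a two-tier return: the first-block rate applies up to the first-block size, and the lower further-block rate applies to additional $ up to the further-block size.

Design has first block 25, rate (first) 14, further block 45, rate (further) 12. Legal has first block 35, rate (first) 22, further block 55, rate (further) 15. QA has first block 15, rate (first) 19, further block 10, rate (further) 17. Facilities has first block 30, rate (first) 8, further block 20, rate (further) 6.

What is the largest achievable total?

1525

Treat each block as its own option and order by rate: Legal/tier1 22 > QA/tier1 19 > QA/tier2 17 > Legal/tier2 15 > Design/tier1 14 > Design/tier2 12 > Facilities/tier1 8 > Facilities/tier2 6.
Legal tier1 at 22: fill all 35 — 45 left.
QA tier1 at 19: fill all 15 — 30 left.
Fill QA tier2 block (10 at 17) — 20 left.
Legal tier2 at 15: only 20 left, fill 20.
Total = 22×35 + 19×15 + 17×10 + 15×20 = 1525.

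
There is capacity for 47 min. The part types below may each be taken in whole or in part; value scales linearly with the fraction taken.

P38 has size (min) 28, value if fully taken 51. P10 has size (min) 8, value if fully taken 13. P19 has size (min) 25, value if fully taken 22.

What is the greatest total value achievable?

Best value per unit of size first: P38 51/28≈1.82, P10 13/8≈1.62, P19 22/25≈0.88.
All 28 min of P38 fit (value 51) ; 19 remain.
P10: take in full, 8 min for value 13 ; 11 left.
Fill the last 11 min with part of P19: 11/25 of it earns 9.68.
Total value = 73.68.

73.68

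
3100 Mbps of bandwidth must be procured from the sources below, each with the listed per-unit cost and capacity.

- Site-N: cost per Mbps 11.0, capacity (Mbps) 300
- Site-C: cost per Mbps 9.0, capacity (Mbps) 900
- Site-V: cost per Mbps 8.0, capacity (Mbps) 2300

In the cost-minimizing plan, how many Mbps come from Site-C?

800

Cheapest first:
Site-V at 8.0: take all 2300 Mbps → 800 still needed.
Site-C (9.0): take the remaining 800 → done.
Site-N: unused.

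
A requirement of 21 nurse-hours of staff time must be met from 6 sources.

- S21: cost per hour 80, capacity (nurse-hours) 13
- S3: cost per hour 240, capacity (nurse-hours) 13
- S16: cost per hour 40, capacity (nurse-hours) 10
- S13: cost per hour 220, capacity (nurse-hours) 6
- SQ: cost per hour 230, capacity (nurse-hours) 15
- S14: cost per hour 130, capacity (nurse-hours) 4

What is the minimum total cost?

1280

Use sources in increasing cost order.
S16 at 40: take all 10 nurse-hours → 11 still needed.
Take 11 from S21 at 80 to finish.
S14, S13, SQ, S3: unused.
Cost = 10×40 + 11×80 = 1280.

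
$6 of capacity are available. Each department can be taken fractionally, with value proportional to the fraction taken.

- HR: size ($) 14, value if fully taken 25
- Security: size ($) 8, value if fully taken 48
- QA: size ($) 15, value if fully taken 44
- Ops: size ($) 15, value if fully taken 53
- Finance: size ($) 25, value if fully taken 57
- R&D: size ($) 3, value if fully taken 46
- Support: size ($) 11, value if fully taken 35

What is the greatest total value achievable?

Sort by value density: R&D 46/3≈15.3, Security 48/8≈6, Ops 53/15≈3.53, Support 35/11≈3.18, QA 44/15≈2.93, Finance 57/25≈2.28, HR 25/14≈1.79.
Take all of R&D (3 $, value 46) → 3 $ left.
Only 3 $ remain; take 3/8 of Security for value 48×3/8 = 18.
Total value = 64.

64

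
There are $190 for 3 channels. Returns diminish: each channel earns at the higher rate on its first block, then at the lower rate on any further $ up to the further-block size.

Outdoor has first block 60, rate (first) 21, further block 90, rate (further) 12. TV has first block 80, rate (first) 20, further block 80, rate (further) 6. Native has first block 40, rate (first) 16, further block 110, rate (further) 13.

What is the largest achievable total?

Order all 6 blocks by rate: Outdoor/T1 21 > TV/T1 20 > Native/T1 16 > Native/T2 13 > Outdoor/T2 12 > TV/T2 6.
Outdoor T1 at 21: fill all 60 → 130 left.
TV T1 at 20: fill all 80 → 50 left.
Fill Native T1 block (40 at 16) → 10 left.
Native T2 at 13: only 10 left, fill 10.
Total = 21×60 + 20×80 + 16×40 + 13×10 = 3630.

3630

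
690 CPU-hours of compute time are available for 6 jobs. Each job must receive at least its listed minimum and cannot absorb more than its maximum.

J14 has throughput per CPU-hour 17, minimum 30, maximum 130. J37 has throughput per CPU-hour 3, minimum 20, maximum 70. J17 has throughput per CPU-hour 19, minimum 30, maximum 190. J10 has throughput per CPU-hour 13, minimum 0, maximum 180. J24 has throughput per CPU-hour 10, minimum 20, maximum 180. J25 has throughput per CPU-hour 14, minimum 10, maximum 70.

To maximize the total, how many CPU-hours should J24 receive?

100

Meeting every minimum uses 30+20+30+0+20+10 = 110 CPU-hours, leaving 580.
Order the jobs by throughput per CPU-hour: J17 19 > J14 17 > J25 14 > J10 13 > J24 10 > J37 3.
J17 takes 160 more to reach its cap of 190 ; 420 left.
J14 takes 100 more to reach its cap of 130 ; 320 left.
J25 takes 60 more to reach its cap of 70 ; 260 left.
J10: +180 to 180 (cap) ; 80 left.
J24 has room for 160 more but only 80 remain, so it gets 100.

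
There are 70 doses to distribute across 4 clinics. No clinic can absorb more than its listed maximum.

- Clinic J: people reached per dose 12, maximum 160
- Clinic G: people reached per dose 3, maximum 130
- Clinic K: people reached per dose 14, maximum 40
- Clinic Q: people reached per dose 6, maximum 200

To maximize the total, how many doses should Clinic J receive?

30

Rank by people reached per dose: Clinic K 14 > Clinic J 12 > Clinic Q 6 > Clinic G 3.
Give Clinic K 40 to hit its cap of 40 ; 30 left.
Clinic J: +30 (room for 160) → 30. Pool exhausted.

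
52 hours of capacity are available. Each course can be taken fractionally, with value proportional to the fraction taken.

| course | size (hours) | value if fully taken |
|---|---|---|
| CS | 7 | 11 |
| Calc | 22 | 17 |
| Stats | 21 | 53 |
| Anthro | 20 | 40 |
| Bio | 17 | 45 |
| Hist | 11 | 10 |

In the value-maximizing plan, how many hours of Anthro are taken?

Best value per unit of size first: Bio 45/17≈2.65, Stats 53/21≈2.52, Anthro 40/20≈2, CS 11/7≈1.57, Hist 10/11≈0.909, Calc 17/22≈0.773.
Bio: take in full, 17 hours for value 45 ; 35 left.
Take all of Stats (21 hours, value 53) ; 14 hours left.
Only 14 hours remain; take 14/20 of Anthro for value 40×14/20 = 28.

14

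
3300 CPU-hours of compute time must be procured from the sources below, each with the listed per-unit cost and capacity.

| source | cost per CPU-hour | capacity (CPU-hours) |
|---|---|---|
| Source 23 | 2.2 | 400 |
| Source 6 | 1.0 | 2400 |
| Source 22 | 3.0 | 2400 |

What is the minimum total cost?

Cheapest first:
Source 6 at 1.0: take all 2400 CPU-hours ; 900 still needed.
Take 400 from Source 23 at 2.2 ; need 500 more.
Take 500 from Source 22 at 3.0 to finish.
Cost = 2400×1.0 + 400×2.2 + 500×3.0 = 4780.

4780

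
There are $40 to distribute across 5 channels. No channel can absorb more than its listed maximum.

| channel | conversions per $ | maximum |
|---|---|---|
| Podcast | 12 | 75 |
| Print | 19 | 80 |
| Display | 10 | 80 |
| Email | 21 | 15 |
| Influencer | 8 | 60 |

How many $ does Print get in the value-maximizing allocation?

25

Rank by conversions per $: Email 21 > Print 19 > Podcast 12 > Display 10 > Influencer 8.
Email takes 15 to reach its cap of 15 → 25 left.
Print: +25 (room for 80) → 25. Pool exhausted.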